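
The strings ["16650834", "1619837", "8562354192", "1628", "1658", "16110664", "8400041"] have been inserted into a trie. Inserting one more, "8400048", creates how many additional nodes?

1

The longest prefix of "8400048" already in the trie is "840004" (length 6).
Each of the 1 remaining characters creates one node.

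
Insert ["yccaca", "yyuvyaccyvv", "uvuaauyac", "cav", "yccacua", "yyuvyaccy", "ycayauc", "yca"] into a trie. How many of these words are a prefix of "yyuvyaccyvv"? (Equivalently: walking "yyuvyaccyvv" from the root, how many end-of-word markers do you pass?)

Traverse "yyuvyaccyvv" character by character; count nodes along the way that are marked as word ends.
Prefixes of the query that are stored words: "yyuvyaccy", "yyuvyaccyvv"
Count: 2

2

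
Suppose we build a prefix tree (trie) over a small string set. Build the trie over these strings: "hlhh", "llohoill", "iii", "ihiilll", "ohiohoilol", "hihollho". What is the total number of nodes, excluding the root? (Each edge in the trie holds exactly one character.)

Trie structure (* marks end of a word):
(root)
├─ h
│  ├─ i
│  │  └─ h
│  │     └─ o
│  │        └─ l
│  │           └─ l
│  │              └─ h
│  │                 └─ o *
│  └─ l
│     └─ h
│        └─ h *
├─ i
│  ├─ h
│  │  └─ i
│  │     └─ i
│  │        └─ l
│  │           └─ l
│  │              └─ l *
│  └─ i
│     └─ i *
├─ l
│  └─ l
│     └─ o
│        └─ h
│           └─ o
│              └─ i
│                 └─ l
│                    └─ l *
└─ o
   └─ h
      └─ i
         └─ o
            └─ h
               └─ o
                  └─ i
                     └─ l
                        └─ o
                           └─ l *
Counting every labelled node above: 38.

38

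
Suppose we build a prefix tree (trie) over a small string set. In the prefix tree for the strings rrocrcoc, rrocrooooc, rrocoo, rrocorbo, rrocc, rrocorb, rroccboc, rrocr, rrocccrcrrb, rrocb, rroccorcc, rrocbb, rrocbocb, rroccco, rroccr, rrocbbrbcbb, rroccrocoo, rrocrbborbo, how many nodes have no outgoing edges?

Leaves are exactly the stored words that no other stored word extends.
Those words: "rrocbbrbcbb", "rrocbocb", "rroccboc", "rroccco", "rrocccrcrrb", "rroccorcc", "rroccrocoo", "rrocoo", "rrocorbo", "rrocrbborbo", "rrocrcoc", "rrocrooooc"
Leaf count: 12

12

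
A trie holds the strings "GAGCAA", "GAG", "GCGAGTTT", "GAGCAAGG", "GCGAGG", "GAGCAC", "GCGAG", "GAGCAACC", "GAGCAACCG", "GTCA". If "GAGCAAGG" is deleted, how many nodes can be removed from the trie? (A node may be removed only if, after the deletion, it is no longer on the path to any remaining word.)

After clearing the end-marker at "GAGCAAGG", prune upward until reaching a node still needed by another word.
The suffix "GG" (2 nodes) is used only by "GAGCAAGG"; the node for "GAGCAA" still has the child "C", so pruning stops there.
Nodes removed: 2

2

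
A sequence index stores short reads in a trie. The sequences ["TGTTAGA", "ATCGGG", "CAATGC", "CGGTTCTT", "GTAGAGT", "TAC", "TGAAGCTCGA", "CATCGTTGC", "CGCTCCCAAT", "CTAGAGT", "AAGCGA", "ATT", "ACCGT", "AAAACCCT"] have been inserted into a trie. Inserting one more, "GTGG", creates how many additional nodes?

"GT" is already a path in the trie; the remaining "GG" must be added.
So 4 − 2 = 2 new nodes.

2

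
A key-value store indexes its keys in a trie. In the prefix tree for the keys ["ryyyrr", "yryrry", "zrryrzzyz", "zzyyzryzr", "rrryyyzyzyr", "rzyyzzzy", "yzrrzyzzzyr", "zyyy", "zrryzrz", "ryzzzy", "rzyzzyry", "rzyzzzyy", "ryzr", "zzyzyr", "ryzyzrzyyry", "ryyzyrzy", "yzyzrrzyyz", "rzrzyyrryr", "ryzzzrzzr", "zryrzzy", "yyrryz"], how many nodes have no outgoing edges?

A leaf is a node with no children — equivalently, the end of a word that is not a proper prefix of any other stored word.
Those words: "rrryyyzyzyr", "ryyyrr", "ryyzyrzy", "ryzr", "ryzyzrzyyry", "ryzzzrzzr", "ryzzzy", "rzrzyyrryr", "rzyyzzzy", "rzyzzyry", "rzyzzzyy", "yryrry", "yyrryz", "yzrrzyzzzyr", "yzyzrrzyyz", "zrryrzzyz", "zrryzrz", "zryrzzy", "zyyy", "zzyyzryzr", "zzyzyr"
Leaf count: 21

21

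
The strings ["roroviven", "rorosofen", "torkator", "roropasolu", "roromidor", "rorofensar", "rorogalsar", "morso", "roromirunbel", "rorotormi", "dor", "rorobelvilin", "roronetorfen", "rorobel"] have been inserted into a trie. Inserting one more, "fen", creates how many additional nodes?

No existing word starts with "f", so every character of "fen" needs a new node.
3 − 0 = 3 new nodes.

3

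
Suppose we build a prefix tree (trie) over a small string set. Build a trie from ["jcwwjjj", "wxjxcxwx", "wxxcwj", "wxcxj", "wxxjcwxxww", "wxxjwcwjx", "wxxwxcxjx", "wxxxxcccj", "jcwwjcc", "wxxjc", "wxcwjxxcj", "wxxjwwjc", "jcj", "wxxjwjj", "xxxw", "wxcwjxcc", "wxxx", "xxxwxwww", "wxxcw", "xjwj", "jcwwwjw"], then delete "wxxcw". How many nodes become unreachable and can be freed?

A node on "wxxcw"'s path can go only if nothing else ends at it or branches off below it.
Every node on "wxxcw" is still needed (e.g. by "wxxcwj"), so nothing is freed.
Nodes removed: 0

0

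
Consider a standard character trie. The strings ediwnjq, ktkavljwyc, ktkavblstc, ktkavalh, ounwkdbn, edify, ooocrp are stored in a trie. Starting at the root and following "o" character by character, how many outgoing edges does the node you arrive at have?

2

The children of the "o" node are the distinct next characters among strings starting with "o".
Distinct next characters after "o": o, u.
That node has 2 child edges.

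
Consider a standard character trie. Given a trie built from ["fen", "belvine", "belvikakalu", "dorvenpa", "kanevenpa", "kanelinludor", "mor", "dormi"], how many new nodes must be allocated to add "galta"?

5

Nothing in the trie begins with "g"; the whole of "galta" is new.
5 − 0 = 5 new nodes.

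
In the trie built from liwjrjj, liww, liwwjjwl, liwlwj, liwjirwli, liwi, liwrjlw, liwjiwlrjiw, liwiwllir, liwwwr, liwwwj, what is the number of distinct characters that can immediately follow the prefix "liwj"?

The children of the "liwj" node are the distinct next characters among strings starting with "liwj".
Characters that immediately follow "liwj" among the stored strings: {i, r}.
That node has 2 child edges.

2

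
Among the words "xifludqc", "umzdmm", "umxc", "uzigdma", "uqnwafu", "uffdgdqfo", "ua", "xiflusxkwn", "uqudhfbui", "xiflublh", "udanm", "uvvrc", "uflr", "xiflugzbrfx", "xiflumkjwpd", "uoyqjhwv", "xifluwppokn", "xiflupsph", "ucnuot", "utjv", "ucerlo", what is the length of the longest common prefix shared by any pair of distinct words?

5

The deepest shared node is where two words last agree before diverging.
e.g. "xiflublh" and "xifludqc" share the prefix "xiflu" of length 5; no pair shares a longer one.
Longest shared-prefix length: 5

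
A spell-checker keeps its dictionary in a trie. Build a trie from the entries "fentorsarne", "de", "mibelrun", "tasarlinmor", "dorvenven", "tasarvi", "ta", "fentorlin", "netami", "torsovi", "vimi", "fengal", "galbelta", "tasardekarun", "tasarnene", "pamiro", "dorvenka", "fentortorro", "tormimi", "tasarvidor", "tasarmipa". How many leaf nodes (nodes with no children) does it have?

19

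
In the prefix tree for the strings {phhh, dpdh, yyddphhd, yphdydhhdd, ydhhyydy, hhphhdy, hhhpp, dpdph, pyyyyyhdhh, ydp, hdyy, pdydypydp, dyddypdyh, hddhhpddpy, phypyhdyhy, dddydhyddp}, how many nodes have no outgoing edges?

16

A leaf is a node with no children — equivalently, the end of a word that is not a proper prefix of any other stored word.
Those words: "dddydhyddp", "dpdh", "dpdph", "dyddypdyh", "hddhhpddpy", "hdyy", "hhhpp", "hhphhdy", "pdydypydp", "phhh", "phypyhdyhy", "pyyyyyhdhh", "ydhhyydy", "ydp", "yphdydhhdd", "yyddphhd"
Leaf count: 16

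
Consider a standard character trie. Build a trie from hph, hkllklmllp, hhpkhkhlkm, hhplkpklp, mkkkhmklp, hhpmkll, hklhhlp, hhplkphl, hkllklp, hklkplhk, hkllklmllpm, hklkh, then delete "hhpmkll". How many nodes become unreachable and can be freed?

4

Walk "hhpmkll" from the leaf back toward the root, removing each node that no remaining word uses.
The suffix "mkll" (4 nodes) is used only by "hhpmkll"; the node for "hhp" still has the child "k", so pruning stops there.
Nodes removed: 4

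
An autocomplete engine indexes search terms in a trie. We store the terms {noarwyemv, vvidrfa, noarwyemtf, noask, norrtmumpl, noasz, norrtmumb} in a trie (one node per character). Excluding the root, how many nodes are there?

30

For each word, the new-node count is its length minus the longest prefix already in the trie:
  "noarwyemv" → 9 new (n, o, a, r, w, y, e, m, v)
  "vvidrfa" → 7 new (v, v, i, d, r, f, a)
  "noarwyemtf" → prefix "noarwyem" already present; 2 new (t, f)
  "noask" → prefix "noa" already present; 2 new (s, k)
  "norrtmumpl" → prefix "no" already present; 8 new (r, r, t, m, u, m, p, l)
  "noasz" → prefix "noas" already present; 1 new (z)
  "norrtmumb" → prefix "norrtmum" already present; 1 new (b)
Total nodes = 9 + 7 + 2 + 2 + 8 + 1 + 1 = 30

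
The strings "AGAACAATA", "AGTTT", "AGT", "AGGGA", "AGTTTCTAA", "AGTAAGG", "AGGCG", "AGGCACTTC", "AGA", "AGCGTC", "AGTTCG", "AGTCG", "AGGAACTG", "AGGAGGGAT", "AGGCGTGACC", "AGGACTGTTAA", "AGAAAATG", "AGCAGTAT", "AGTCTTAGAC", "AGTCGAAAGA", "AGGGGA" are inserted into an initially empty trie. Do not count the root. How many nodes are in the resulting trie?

82

Insert word by word; a character creates a node only if that edge doesn't already exist:
  "AGAACAATA" → 9 new (A, G, A, A, C, A, A, T, A)
  "AGTTT" → prefix "AG" already present; 3 new (T, T, T)
  "AGT" → prefix "AGT" already present; 0 new (none)
  "AGGGA" → prefix "AG" already present; 3 new (G, G, A)
  "AGTTTCTAA" → prefix "AGTTT" already present; 4 new (C, T, A, A)
  "AGTAAGG" → prefix "AGT" already present; 4 new (A, A, G, G)
  "AGGCG" → prefix "AGG" already present; 2 new (C, G)
  "AGGCACTTC" → prefix "AGGC" already present; 5 new (A, C, T, T, C)
  "AGA" → prefix "AGA" already present; 0 new (none)
  "AGCGTC" → prefix "AG" already present; 4 new (C, G, T, C)
  "AGTTCG" → prefix "AGTT" already present; 2 new (C, G)
  "AGTCG" → prefix "AGT" already present; 2 new (C, G)
  "AGGAACTG" → prefix "AGG" already present; 5 new (A, A, C, T, G)
  "AGGAGGGAT" → prefix "AGGA" already present; 5 new (G, G, G, A, T)
  "AGGCGTGACC" → prefix "AGGCG" already present; 5 new (T, G, A, C, C)
  "AGGACTGTTAA" → prefix "AGGA" already present; 7 new (C, T, G, T, T, A, A)
  "AGAAAATG" → prefix "AGAA" already present; 4 new (A, A, T, G)
  "AGCAGTAT" → prefix "AGC" already present; 5 new (A, G, T, A, T)
  "AGTCTTAGAC" → prefix "AGTC" already present; 6 new (T, T, A, G, A, C)
  "AGTCGAAAGA" → prefix "AGTCG" already present; 5 new (A, A, A, G, A)
  "AGGGGA" → prefix "AGGG" already present; 2 new (G, A)
Total nodes = 9 + 3 + 0 + 3 + 4 + 4 + 2 + 5 + 0 + 4 + 2 + 2 + 5 + 5 + 5 + 7 + 4 + 5 + 6 + 5 + 2 = 82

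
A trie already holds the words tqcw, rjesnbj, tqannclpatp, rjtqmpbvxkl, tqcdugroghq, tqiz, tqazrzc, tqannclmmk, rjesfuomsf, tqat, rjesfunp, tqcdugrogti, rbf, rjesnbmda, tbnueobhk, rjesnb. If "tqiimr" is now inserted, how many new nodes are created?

"tqi" is already a path in the trie; the remaining "imr" must be added.
So 6 − 3 = 3 new nodes.

3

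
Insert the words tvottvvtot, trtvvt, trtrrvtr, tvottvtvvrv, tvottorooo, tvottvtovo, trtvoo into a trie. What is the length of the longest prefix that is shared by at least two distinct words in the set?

The deepest shared node is where two words last agree before diverging.
"tvottvtovo" and "tvottvtvvrv" agree on "tvottvt" (7 characters) before diverging; nothing deeper is shared.
Longest shared-prefix length: 7

7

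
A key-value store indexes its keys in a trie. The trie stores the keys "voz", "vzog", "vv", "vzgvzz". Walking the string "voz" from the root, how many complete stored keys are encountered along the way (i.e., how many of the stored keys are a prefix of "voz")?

1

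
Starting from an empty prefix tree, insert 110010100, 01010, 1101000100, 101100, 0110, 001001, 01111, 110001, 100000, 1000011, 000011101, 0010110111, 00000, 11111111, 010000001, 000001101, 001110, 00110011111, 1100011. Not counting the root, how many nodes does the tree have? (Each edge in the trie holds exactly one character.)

For each word, the new-node count is its length minus the longest prefix already in the trie:
  "110010100" → 9 new (1, 1, 0, 0, 1, 0, 1, 0, 0)
  "01010" → 5 new (0, 1, 0, 1, 0)
  "1101000100" → prefix "110" already present; 7 new (1, 0, 0, 0, 1, 0, 0)
  "101100" → prefix "1" already present; 5 new (0, 1, 1, 0, 0)
  "0110" → prefix "01" already present; 2 new (1, 0)
  "001001" → prefix "0" already present; 5 new (0, 1, 0, 0, 1)
  "01111" → prefix "011" already present; 2 new (1, 1)
  "110001" → prefix "1100" already present; 2 new (0, 1)
  "100000" → prefix "10" already present; 4 new (0, 0, 0, 0)
  "1000011" → prefix "10000" already present; 2 new (1, 1)
  "000011101" → prefix "00" already present; 7 new (0, 0, 1, 1, 1, 0, 1)
  "0010110111" → prefix "0010" already present; 6 new (1, 1, 0, 1, 1, 1)
  "00000" → prefix "0000" already present; 1 new (0)
  "11111111" → prefix "11" already present; 6 new (1, 1, 1, 1, 1, 1)
  "010000001" → prefix "010" already present; 6 new (0, 0, 0, 0, 0, 1)
  "000001101" → prefix "00000" already present; 4 new (1, 1, 0, 1)
  "001110" → prefix "001" already present; 3 new (1, 1, 0)
  "00110011111" → prefix "0011" already present; 7 new (0, 0, 1, 1, 1, 1, 1)
  "1100011" → prefix "110001" already present; 1 new (1)
Total nodes = 9 + 5 + 7 + 5 + 2 + 5 + 2 + 2 + 4 + 2 + 7 + 6 + 1 + 6 + 6 + 4 + 3 + 7 + 1 = 84

84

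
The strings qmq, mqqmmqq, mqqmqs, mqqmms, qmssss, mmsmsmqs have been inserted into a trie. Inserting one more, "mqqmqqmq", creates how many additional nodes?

3

Walking "mqqmqqmq" from the root, the first 5 characters ("mqqmq") follow existing edges; "q" is the first miss.
New nodes needed: |"mqqmqqmq"| − 5 = 8 − 5 = 3.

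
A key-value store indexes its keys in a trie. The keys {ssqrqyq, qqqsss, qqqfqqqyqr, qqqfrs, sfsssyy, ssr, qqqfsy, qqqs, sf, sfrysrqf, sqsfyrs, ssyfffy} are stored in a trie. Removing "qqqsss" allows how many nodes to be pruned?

2

After clearing the end-marker at "qqqsss", prune upward until reaching a node still needed by another word.
The suffix "ss" (2 nodes) is used only by "qqqsss"; "qqqs" is itself a stored word, so pruning stops there.
Nodes removed: 2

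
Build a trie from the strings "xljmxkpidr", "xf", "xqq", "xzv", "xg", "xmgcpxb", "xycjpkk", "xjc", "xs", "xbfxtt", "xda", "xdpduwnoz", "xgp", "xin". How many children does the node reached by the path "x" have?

The children of the "x" node are the distinct next characters among strings starting with "x".
Characters that immediately follow "x" among the stored strings: {b, d, f, g, i, j, l, m, q, s, y, z}.
That node has 12 child edges.

12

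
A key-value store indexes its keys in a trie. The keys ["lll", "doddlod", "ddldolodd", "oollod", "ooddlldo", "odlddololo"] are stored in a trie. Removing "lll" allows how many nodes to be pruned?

3

After clearing the end-marker at "lll", prune upward until reaching a node still needed by another word.
No other word shares any prefix with "lll", so all 3 of its nodes go.
Nodes removed: 3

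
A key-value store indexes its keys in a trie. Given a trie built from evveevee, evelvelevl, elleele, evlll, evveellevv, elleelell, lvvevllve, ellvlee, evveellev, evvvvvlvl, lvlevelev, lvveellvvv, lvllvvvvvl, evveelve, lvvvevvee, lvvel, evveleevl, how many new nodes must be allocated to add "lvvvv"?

1

Walking "lvvvv" from the root, the first 4 characters ("lvvv") follow existing edges; "v" is the first miss.
Each of the 1 remaining characters creates one node.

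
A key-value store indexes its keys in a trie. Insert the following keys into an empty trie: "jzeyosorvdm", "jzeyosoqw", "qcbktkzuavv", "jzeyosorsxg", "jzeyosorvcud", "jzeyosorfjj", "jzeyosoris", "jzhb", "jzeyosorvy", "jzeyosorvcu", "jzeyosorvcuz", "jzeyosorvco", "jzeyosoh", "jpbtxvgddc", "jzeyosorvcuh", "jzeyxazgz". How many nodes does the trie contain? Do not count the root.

56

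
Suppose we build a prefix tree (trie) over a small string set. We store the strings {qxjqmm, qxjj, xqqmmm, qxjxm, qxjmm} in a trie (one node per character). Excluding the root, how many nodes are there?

Trace insertions, counting only characters that open a new branch:
  "qxjqmm" → 6 new (q, x, j, q, m, m)
  "qxjj" → prefix "qxj" already present; 1 new (j)
  "xqqmmm" → 6 new (x, q, q, m, m, m)
  "qxjxm" → prefix "qxj" already present; 2 new (x, m)
  "qxjmm" → prefix "qxj" already present; 2 new (m, m)
Total nodes = 6 + 1 + 6 + 2 + 2 = 17

17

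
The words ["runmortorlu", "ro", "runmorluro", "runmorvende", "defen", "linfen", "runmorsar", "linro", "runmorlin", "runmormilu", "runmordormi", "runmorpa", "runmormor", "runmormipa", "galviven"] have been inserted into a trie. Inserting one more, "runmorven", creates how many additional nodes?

0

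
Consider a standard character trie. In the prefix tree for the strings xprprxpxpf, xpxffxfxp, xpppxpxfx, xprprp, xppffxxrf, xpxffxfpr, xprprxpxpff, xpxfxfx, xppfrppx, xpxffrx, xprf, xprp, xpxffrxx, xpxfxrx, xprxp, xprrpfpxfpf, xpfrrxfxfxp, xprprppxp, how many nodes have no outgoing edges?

14

Leaves are exactly the stored words that no other stored word extends.
Those words: "xpfrrxfxfxp", "xppffxxrf", "xppfrppx", "xpppxpxfx", "xprf", "xprprppxp", "xprprxpxpff", "xprrpfpxfpf", "xprxp", "xpxffrxx", "xpxffxfpr", "xpxffxfxp", "xpxfxfx", "xpxfxrx"
Leaf count: 14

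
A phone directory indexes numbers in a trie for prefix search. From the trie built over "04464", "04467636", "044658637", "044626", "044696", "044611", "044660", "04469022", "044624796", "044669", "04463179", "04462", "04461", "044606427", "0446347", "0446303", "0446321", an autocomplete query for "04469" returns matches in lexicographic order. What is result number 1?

04469022

Filter for "04469…" and sort: "04469022", "044696"
Position 1: 04469022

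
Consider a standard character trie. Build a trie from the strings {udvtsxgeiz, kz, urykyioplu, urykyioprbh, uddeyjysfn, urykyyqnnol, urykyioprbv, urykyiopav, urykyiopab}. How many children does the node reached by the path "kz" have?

0

The children of the "kz" node are the distinct next characters among strings starting with "kz".
No stored string extends past "kz".
That node has 0 child edges.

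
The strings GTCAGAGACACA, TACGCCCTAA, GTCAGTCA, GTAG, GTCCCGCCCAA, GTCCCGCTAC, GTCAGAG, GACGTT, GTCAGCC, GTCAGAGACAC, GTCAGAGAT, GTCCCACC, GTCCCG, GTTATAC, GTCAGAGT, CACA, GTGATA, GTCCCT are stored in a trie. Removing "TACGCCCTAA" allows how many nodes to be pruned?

10

After clearing the end-marker at "TACGCCCTAA", prune upward until reaching a node still needed by another word.
No other word shares any prefix with "TACGCCCTAA", so all 10 of its nodes go.
Nodes removed: 10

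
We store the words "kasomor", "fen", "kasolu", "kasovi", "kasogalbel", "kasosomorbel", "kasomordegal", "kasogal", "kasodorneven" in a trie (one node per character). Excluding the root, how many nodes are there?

41

Count nodes per top-level branch (shared prefixes stored once):
  'f'-branch (fen): 3 nodes
  'k'-branch (kasodorneven, kasogal, kasogalbel, kasolu, kasomor, kasomordegal, kasosomorbel, kasovi): 38 nodes
Sum: 41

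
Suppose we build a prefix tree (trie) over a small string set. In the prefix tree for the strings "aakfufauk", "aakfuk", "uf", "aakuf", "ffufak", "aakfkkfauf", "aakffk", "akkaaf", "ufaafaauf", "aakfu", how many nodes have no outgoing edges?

A leaf is a node with no children — equivalently, the end of a word that is not a proper prefix of any other stored word.
Those words: "aakffk", "aakfkkfauf", "aakfufauk", "aakfuk", "aakuf", "akkaaf", "ffufak", "ufaafaauf"
Leaf count: 8

8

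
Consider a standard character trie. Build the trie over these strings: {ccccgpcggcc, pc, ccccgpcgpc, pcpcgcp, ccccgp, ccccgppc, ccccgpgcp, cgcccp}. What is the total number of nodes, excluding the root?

30

For each word, the new-node count is its length minus the longest prefix already in the trie:
  "ccccgpcggcc" → 11 new (c, c, c, c, g, p, c, g, g, c, c)
  "pc" → 2 new (p, c)
  "ccccgpcgpc" → prefix "ccccgpcg" already present; 2 new (p, c)
  "pcpcgcp" → prefix "pc" already present; 5 new (p, c, g, c, p)
  "ccccgp" → prefix "ccccgp" already present; 0 new (none)
  "ccccgppc" → prefix "ccccgp" already present; 2 new (p, c)
  "ccccgpgcp" → prefix "ccccgp" already present; 3 new (g, c, p)
  "cgcccp" → prefix "c" already present; 5 new (g, c, c, c, p)
Total nodes = 11 + 2 + 2 + 5 + 0 + 2 + 3 + 5 = 30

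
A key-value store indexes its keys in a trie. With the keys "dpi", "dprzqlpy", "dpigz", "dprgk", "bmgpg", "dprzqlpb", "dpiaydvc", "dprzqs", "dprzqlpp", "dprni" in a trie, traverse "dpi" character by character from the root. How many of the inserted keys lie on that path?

1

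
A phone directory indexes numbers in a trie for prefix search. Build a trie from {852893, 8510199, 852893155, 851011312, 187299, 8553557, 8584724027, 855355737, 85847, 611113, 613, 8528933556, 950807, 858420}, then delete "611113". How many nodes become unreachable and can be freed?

4

Walk "611113" from the leaf back toward the root, removing each node that no remaining word uses.
The suffix "1113" (4 nodes) is used only by "611113"; the node for "61" still has the child "3", so pruning stops there.
Nodes removed: 4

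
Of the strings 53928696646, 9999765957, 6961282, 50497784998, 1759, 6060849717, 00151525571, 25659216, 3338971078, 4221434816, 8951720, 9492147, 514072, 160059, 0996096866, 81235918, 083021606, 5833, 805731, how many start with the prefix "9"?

Filter for entries beginning with "9":
Matches: "9492147", "9999765957"
Count: 2

2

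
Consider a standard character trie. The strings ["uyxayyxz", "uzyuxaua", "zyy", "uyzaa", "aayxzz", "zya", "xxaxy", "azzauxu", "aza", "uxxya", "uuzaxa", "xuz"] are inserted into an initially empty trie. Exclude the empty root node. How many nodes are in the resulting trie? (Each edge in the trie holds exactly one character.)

Count nodes per top-level branch (shared prefixes stored once):
  'a'-branch (aayxzz, aza, azzauxu): 13 nodes
  'u'-branch (uuzaxa, uxxya, uyxayyxz, uyzaa, uzyuxaua): 27 nodes
  'x'-branch (xuz, xxaxy): 7 nodes
  'z'-branch (zya, zyy): 4 nodes
Sum: 51

51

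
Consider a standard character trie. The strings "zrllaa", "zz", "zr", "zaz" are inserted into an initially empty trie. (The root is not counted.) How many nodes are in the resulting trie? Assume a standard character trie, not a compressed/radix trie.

Trie structure (* marks end of a word):
(root)
└─ z
   ├─ a
   │  └─ z *
   ├─ r *
   │  └─ l
   │     └─ l
   │        └─ a
   │           └─ a *
   └─ z *
Counting every labelled node above: 9.

9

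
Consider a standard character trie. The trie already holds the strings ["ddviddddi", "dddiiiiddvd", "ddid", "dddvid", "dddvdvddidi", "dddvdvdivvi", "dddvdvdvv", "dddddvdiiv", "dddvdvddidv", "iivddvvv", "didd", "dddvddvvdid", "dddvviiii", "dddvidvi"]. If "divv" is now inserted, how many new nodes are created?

"di" is already a path in the trie; the remaining "vv" must be added.
New nodes needed: |"divv"| − 2 = 4 − 2 = 2.

2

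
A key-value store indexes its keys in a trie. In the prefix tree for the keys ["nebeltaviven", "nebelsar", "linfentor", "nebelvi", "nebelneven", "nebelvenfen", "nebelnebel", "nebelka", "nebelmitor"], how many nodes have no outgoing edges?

Leaves are exactly the stored words that no other stored word extends.
Those words: "linfentor", "nebelka", "nebelmitor", "nebelnebel", "nebelneven", "nebelsar", "nebeltaviven", "nebelvenfen", "nebelvi"
Leaf count: 9

9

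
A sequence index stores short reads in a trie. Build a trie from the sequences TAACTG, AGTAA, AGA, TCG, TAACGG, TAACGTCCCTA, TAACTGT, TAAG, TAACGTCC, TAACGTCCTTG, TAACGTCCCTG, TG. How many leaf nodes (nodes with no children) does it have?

10

A leaf is a node with no children — equivalently, the end of a word that is not a proper prefix of any other stored word.
Those words: "AGA", "AGTAA", "TAACGG", "TAACGTCCCTA", "TAACGTCCCTG", "TAACGTCCTTG", "TAACTGT", "TAAG", "TCG", "TG"
Leaf count: 10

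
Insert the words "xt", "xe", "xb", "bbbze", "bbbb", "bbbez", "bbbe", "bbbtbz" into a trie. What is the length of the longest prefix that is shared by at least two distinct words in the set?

The deepest shared node is where two words last agree before diverging.
e.g. "bbbe" and "bbbez" share the prefix "bbbe" of length 4; no pair shares a longer one.
Longest shared-prefix length: 4

4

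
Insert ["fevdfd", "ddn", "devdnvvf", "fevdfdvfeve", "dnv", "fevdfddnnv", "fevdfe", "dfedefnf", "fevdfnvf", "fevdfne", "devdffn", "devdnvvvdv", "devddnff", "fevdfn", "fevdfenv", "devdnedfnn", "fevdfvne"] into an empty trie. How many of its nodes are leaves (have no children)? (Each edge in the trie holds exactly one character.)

14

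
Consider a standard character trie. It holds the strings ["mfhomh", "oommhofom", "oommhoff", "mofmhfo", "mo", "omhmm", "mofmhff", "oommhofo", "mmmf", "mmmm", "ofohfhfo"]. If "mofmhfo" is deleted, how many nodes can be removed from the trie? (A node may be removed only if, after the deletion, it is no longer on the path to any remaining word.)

Walk "mofmhfo" from the leaf back toward the root, removing each node that no remaining word uses.
The suffix "o" (1 node) is used only by "mofmhfo"; the node for "mofmhf" still has the child "f", so pruning stops there.
Nodes removed: 1

1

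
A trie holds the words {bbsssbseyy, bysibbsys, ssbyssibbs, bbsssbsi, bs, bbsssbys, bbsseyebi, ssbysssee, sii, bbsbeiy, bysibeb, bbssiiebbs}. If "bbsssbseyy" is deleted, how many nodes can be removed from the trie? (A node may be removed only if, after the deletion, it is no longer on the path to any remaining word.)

A node on "bbsssbseyy"'s path can go only if nothing else ends at it or branches off below it.
The suffix "eyy" (3 nodes) is used only by "bbsssbseyy"; the node for "bbsssbs" still has the child "i", so pruning stops there.
Nodes removed: 3

3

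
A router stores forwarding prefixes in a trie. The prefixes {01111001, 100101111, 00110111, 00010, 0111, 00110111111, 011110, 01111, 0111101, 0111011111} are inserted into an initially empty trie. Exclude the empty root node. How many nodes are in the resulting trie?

Trie structure (* marks end of a word):
(root)
├─ 0
│  ├─ 0
│  │  ├─ 0
│  │  │  └─ 1
│  │  │     └─ 0 *
│  │  └─ 1
│  │     └─ 1
│  │        └─ 0
│  │           └─ 1
│  │              └─ 1
│  │                 └─ 1 *
│  │                    └─ 1
│  │                       └─ 1
│  │                          └─ 1 *
│  └─ 1
│     └─ 1
│        └─ 1 *
│           ├─ 0
│           │  └─ 1
│           │     └─ 1
│           │        └─ 1
│           │           └─ 1
│           │              └─ 1 *
│           └─ 1 *
│              └─ 0 *
│                 ├─ 0
│                 │  └─ 1 *
│                 └─ 1 *
└─ 1
   └─ 0
      └─ 0
         └─ 1
            └─ 0
               └─ 1
                  └─ 1
                     └─ 1
                        └─ 1 *
Counting every labelled node above: 37.

37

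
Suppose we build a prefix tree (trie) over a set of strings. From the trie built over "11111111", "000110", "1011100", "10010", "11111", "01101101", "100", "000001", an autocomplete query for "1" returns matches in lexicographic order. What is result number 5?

11111111

DFS of the "1" subtree visits, in order: "100", "10010", "1011100", "11111", "11111111"
The 5th is 11111111.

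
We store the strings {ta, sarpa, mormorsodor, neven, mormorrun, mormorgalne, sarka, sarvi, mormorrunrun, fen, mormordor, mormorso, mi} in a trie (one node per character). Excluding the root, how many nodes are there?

Insert word by word; a character creates a node only if that edge doesn't already exist:
  "ta" → 2 new (t, a)
  "sarpa" → 5 new (s, a, r, p, a)
  "mormorsodor" → 11 new (m, o, r, m, o, r, s, o, d, o, r)
  "neven" → 5 new (n, e, v, e, n)
  "mormorrun" → prefix "mormor" already present; 3 new (r, u, n)
  "mormorgalne" → prefix "mormor" already present; 5 new (g, a, l, n, e)
  "sarka" → prefix "sar" already present; 2 new (k, a)
  "sarvi" → prefix "sar" already present; 2 new (v, i)
  "mormorrunrun" → prefix "mormorrun" already present; 3 new (r, u, n)
  "fen" → 3 new (f, e, n)
  "mormordor" → prefix "mormor" already present; 3 new (d, o, r)
  "mormorso" → prefix "mormorso" already present; 0 new (none)
  "mi" → prefix "m" already present; 1 new (i)
Total nodes = 2 + 5 + 11 + 5 + 3 + 5 + 2 + 2 + 3 + 3 + 3 + 0 + 1 = 45

45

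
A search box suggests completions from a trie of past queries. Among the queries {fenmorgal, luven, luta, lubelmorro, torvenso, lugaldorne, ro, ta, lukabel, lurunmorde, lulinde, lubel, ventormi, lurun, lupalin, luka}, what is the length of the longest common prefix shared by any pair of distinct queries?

5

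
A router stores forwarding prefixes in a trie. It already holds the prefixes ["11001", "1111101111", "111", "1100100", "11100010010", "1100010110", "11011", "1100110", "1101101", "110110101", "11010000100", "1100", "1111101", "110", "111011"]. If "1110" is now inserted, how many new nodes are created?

0

Every character of "1110" already lies on an existing path (it is a prefix of some stored word).
No new nodes are needed: 0.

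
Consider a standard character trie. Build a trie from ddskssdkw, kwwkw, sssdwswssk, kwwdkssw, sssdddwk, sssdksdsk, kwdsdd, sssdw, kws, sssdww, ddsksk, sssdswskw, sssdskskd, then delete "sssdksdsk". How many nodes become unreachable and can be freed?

5

After clearing the end-marker at "sssdksdsk", prune upward until reaching a node still needed by another word.
The suffix "ksdsk" (5 nodes) is used only by "sssdksdsk"; the node for "sssd" still has the child "w", so pruning stops there.
Nodes removed: 5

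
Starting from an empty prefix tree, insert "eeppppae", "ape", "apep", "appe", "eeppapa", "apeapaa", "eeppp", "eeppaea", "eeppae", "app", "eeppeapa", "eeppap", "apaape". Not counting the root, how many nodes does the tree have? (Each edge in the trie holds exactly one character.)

Trie structure (* marks end of a word):
(root)
├─ a
│  └─ p
│     ├─ a
│     │  └─ a
│     │     └─ p
│     │        └─ e *
│     ├─ e *
│     │  ├─ a
│     │  │  └─ p
│     │  │     └─ a
│     │  │        └─ a *
│     │  └─ p *
│     └─ p *
│        └─ e *
└─ e
   └─ e
      └─ p
         └─ p
            ├─ a
            │  ├─ e *
            │  │  └─ a *
            │  └─ p *
            │     └─ a *
            ├─ e
            │  └─ a
            │     └─ p
            │        └─ a *
            └─ p *
               └─ p
                  └─ a
                     └─ e *
Counting every labelled node above: 31.

31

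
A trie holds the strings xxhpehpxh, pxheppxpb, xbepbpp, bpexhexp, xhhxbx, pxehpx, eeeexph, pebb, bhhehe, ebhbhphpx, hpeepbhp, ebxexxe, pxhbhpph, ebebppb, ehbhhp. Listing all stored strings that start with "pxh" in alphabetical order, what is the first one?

DFS of the "pxh" subtree visits, in order: "pxhbhpph", "pxheppxpb"
Position 1: pxhbhpph

pxhbhpph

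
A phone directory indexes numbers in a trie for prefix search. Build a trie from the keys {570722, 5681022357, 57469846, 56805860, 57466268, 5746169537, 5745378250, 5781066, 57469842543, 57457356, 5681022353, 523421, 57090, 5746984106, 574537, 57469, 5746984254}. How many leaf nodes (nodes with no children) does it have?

14

A leaf is a node with no children — equivalently, the end of a word that is not a proper prefix of any other stored word.
Those words: "523421", "56805860", "5681022353", "5681022357", "570722", "57090", "5745378250", "57457356", "5746169537", "57466268", "5746984106", "57469842543", "57469846", "5781066"
Leaf count: 14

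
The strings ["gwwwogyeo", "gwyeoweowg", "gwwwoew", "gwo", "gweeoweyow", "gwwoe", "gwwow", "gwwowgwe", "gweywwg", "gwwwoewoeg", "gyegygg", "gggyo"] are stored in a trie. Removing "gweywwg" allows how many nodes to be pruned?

Walk "gweywwg" from the leaf back toward the root, removing each node that no remaining word uses.
The suffix "ywwg" (4 nodes) is used only by "gweywwg"; the node for "gwe" still has the child "e", so pruning stops there.
Nodes removed: 4

4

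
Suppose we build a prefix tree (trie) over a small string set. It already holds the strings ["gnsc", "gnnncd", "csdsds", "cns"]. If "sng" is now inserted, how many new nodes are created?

"sng" shares no prefix with any stored word, so all 3 characters open new nodes.
3 − 0 = 3 new nodes.

3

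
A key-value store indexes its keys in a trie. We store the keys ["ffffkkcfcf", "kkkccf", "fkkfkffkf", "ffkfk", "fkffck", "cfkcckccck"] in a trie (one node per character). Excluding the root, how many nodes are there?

Insert word by word; a character creates a node only if that edge doesn't already exist:
  "ffffkkcfcf" → 10 new (f, f, f, f, k, k, c, f, c, f)
  "kkkccf" → 6 new (k, k, k, c, c, f)
  "fkkfkffkf" → prefix "f" already present; 8 new (k, k, f, k, f, f, k, f)
  "ffkfk" → prefix "ff" already present; 3 new (k, f, k)
  "fkffck" → prefix "fk" already present; 4 new (f, f, c, k)
  "cfkcckccck" → 10 new (c, f, k, c, c, k, c, c, c, k)
Total nodes = 10 + 6 + 8 + 3 + 4 + 10 = 41

41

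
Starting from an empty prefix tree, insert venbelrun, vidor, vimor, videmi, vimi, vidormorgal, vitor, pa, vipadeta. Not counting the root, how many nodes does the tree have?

37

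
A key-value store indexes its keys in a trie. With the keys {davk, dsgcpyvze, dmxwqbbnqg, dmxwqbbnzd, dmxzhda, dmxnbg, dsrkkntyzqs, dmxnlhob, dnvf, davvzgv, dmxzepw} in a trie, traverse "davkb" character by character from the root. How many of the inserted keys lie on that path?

Walk "davkb" from the root; an end-of-word marker is hit whenever a stored word is a prefix of "davkb".
Prefixes of the query that are stored words: "davk"
Count: 1

1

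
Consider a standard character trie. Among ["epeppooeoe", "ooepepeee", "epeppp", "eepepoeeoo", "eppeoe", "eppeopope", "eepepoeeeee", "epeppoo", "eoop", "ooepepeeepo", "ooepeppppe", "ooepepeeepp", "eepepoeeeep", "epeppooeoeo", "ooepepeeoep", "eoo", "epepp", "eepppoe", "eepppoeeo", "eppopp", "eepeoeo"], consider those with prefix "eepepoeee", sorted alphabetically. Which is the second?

Filter for "eepepoeee…" and sort: "eepepoeeeee", "eepepoeeeep"
The 2nd is eepepoeeeep.

eepepoeeeep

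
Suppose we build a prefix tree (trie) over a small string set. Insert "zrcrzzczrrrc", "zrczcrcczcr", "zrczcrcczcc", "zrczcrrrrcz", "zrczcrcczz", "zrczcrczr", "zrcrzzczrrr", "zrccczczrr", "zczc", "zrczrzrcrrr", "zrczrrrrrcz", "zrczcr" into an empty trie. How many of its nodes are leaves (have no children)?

10

Leaves are exactly the stored words that no other stored word extends.
Those words: "zczc", "zrccczczrr", "zrcrzzczrrrc", "zrczcrcczcc", "zrczcrcczcr", "zrczcrcczz", "zrczcrczr", "zrczcrrrrcz", "zrczrrrrrcz", "zrczrzrcrrr"
Leaf count: 10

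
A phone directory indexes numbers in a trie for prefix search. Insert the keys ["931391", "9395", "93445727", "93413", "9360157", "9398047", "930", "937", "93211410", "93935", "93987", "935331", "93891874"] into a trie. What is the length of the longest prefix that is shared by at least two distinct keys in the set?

Look for the deepest trie node that still has at least two words in its subtree.
"9398047" and "93987" agree on "9398" (4 characters) before diverging; nothing deeper is shared.
Longest shared-prefix length: 4

4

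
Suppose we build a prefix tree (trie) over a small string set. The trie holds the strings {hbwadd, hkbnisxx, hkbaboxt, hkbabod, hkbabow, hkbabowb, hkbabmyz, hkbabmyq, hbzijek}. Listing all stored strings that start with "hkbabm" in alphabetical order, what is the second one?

hkbabmyz

Words with prefix "hkbabm", in lexicographic order: "hkbabmyq", "hkbabmyz"
The 2nd is hkbabmyz.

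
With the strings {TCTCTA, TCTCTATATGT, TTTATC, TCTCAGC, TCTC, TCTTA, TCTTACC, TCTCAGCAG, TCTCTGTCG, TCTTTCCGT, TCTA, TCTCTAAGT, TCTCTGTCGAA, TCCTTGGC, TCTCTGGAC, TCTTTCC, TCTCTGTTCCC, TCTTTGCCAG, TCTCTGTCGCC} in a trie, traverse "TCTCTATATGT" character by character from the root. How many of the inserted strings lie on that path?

3

Check each prefix of "TCTCTATATGT" against the stored set — each match is an end-marker on the path.
Prefixes of the query that are stored words: "TCTC", "TCTCTA", "TCTCTATATGT"
Count: 3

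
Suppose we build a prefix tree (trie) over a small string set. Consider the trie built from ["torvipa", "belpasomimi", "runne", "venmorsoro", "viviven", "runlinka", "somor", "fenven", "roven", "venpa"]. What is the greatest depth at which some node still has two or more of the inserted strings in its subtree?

3

Look for the deepest trie node that still has at least two words in its subtree.
"runlinka" and "runne" agree on "run" (3 characters) before diverging; nothing deeper is shared.
Longest shared-prefix length: 3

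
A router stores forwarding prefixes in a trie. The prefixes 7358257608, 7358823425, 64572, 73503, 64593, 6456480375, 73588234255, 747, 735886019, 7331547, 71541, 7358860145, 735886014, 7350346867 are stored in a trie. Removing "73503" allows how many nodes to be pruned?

0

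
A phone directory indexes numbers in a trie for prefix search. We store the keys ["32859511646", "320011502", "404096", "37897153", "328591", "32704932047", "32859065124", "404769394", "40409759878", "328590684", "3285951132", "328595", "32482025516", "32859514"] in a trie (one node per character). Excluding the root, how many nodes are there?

73

Trace insertions, counting only characters that open a new branch:
  "32859511646" → 11 new (3, 2, 8, 5, 9, 5, 1, 1, 6, 4, 6)
  "320011502" → prefix "32" already present; 7 new (0, 0, 1, 1, 5, 0, 2)
  "404096" → 6 new (4, 0, 4, 0, 9, 6)
  "37897153" → prefix "3" already present; 7 new (7, 8, 9, 7, 1, 5, 3)
  "328591" → prefix "32859" already present; 1 new (1)
  "32704932047" → prefix "32" already present; 9 new (7, 0, 4, 9, 3, 2, 0, 4, 7)
  "32859065124" → prefix "32859" already present; 6 new (0, 6, 5, 1, 2, 4)
  "404769394" → prefix "404" already present; 6 new (7, 6, 9, 3, 9, 4)
  "40409759878" → prefix "40409" already present; 6 new (7, 5, 9, 8, 7, 8)
  "328590684" → prefix "3285906" already present; 2 new (8, 4)
  "3285951132" → prefix "32859511" already present; 2 new (3, 2)
  "328595" → prefix "328595" already present; 0 new (none)
  "32482025516" → prefix "32" already present; 9 new (4, 8, 2, 0, 2, 5, 5, 1, 6)
  "32859514" → prefix "3285951" already present; 1 new (4)
Total nodes = 11 + 7 + 6 + 7 + 1 + 9 + 6 + 6 + 6 + 2 + 2 + 0 + 9 + 1 = 73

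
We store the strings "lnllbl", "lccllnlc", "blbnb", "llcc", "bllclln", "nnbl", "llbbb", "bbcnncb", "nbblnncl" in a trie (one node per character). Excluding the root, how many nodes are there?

46

Trace insertions, counting only characters that open a new branch:
  "lnllbl" → 6 new (l, n, l, l, b, l)
  "lccllnlc" → prefix "l" already present; 7 new (c, c, l, l, n, l, c)
  "blbnb" → 5 new (b, l, b, n, b)
  "llcc" → prefix "l" already present; 3 new (l, c, c)
  "bllclln" → prefix "bl" already present; 5 new (l, c, l, l, n)
  "nnbl" → 4 new (n, n, b, l)
  "llbbb" → prefix "ll" already present; 3 new (b, b, b)
  "bbcnncb" → prefix "b" already present; 6 new (b, c, n, n, c, b)
  "nbblnncl" → prefix "n" already present; 7 new (b, b, l, n, n, c, l)
Total nodes = 6 + 7 + 5 + 3 + 5 + 4 + 3 + 6 + 7 = 46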